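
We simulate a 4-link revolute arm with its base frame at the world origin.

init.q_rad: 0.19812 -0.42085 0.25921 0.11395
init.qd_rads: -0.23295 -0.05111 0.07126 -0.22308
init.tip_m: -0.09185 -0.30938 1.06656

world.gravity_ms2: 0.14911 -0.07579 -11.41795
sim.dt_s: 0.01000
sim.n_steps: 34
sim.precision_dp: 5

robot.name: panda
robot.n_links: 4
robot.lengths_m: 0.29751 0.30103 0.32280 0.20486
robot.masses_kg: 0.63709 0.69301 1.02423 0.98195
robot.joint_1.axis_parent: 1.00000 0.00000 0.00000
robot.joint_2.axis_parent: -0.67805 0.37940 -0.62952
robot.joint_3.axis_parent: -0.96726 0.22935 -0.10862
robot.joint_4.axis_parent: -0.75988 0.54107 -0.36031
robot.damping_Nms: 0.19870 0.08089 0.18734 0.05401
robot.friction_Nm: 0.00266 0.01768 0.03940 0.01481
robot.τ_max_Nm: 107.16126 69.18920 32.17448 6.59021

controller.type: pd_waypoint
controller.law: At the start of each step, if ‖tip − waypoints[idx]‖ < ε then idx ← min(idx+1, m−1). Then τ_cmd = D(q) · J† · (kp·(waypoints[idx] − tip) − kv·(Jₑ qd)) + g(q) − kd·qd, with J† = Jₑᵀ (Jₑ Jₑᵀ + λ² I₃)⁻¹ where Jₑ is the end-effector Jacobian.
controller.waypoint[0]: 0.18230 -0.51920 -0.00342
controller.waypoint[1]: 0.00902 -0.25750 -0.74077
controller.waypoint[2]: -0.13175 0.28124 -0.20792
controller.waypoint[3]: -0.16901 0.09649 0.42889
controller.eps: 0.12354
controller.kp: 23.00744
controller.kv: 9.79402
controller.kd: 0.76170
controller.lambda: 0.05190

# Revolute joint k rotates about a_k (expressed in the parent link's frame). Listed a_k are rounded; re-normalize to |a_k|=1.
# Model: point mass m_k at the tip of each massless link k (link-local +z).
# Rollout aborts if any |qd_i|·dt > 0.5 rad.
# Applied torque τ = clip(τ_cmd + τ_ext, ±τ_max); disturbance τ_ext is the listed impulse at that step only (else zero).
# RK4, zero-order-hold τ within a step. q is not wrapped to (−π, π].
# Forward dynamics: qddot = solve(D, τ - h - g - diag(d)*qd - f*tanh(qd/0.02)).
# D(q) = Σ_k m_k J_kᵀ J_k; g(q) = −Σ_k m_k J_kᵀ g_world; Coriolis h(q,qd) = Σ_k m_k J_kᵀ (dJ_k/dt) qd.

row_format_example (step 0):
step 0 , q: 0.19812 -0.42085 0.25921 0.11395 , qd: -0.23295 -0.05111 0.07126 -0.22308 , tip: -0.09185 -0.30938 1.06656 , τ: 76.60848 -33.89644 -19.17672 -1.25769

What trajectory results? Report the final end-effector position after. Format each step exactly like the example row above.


step 1 , q: 0.19993 -0.42311 0.26696 0.11954 , qd: 0.59359 -0.39653 1.46957 1.33308 , tip: -0.09189 -0.30769 1.06651 , τ: 70.74301 -31.18331 -18.70339 -2.24344
step 2 , q: 0.20984 -0.42767 0.28799 0.13608 , qd: 1.38421 -0.51229 2.72245 1.97046 , tip: -0.09147 -0.30729 1.06508 , τ: 63.48393 -27.82481 -17.54258 -2.38536
step 3 , q: 0.22709 -0.43293 0.32007 0.15773 , qd: 2.06338 -0.53562 3.68441 2.34893 , tip: -0.09063 -0.30850 1.06215 , τ: 54.18031 -23.56499 -15.64084 -2.28895
step 4 , q: 0.25046 -0.43815 0.36027 0.18232 , qd: 2.60711 -0.50796 4.34830 2.55958 , tip: -0.08927 -0.31141 1.05759 , τ: 43.38616 -18.68045 -13.21410 -2.06878
step 5 , q: 0.27853 -0.44297 0.40568 0.20840 , qd: 3.00484 -0.45645 4.72669 2.64904 , tip: -0.08737 -0.31597 1.05137 , τ: 32.40876 -13.75732 -10.60042 -1.79190
step 6 , q: 0.30990 -0.44724 0.45365 0.23496 , qd: 3.26864 -0.39834 4.86692 2.65621 , tip: -0.08493 -0.32208 1.04355 , τ: 22.32291 -9.26632 -8.08226 -1.50505
step 7 , q: 0.34337 -0.45094 0.50217 0.26132 , qd: 3.42602 -0.34223 4.83708 2.61027 , tip: -0.08202 -0.32957 1.03430 , τ: 13.62003 -5.41804 -5.81778 -1.23521
step 8 , q: 0.37803 -0.45410 0.54984 0.28704 , qd: 3.50701 -0.29136 4.70213 2.53162 , tip: -0.07871 -0.33825 1.02383 , τ: 6.35606 -2.23159 -3.86304 -0.99509
step 9 , q: 0.41323 -0.45679 0.59588 0.31188 , qd: 3.53649 -0.24641 4.51125 2.43458 , tip: -0.07509 -0.34790 1.01234 , τ: 0.38221 0.36345 -2.21545 -0.78938
step 10 , q: 0.44856 -0.45906 0.63989 0.33571 , qd: 3.53240 -0.20713 4.29673 2.32909 , tip: -0.07124 -0.35834 1.00002 , τ: -4.50828 2.46242 -0.84616 -0.61852
step 11 , q: 0.48374 -0.46096 0.68173 0.35847 , qd: 3.50683 -0.17292 4.07785 2.22179 , tip: -0.06723 -0.36937 0.98702 , τ: -8.51431 4.15674 0.28187 -0.48066
step 12 , q: 0.51860 -0.46255 0.72141 0.38017 , qd: 3.46762 -0.14314 3.86527 2.11676 , tip: -0.06310 -0.38081 0.97349 , τ: -11.80554 5.52442 1.20542 -0.37271
step 13 , q: 0.55302 -0.46385 0.75903 0.40083 , qd: 3.41984 -0.11716 3.66435 2.01633 , tip: -0.05889 -0.39253 0.95951 , τ: -14.51977 6.62895 1.95761 -0.29109
step 14 , q: 0.58694 -0.46491 0.79471 0.42052 , qd: 3.36675 -0.09442 3.47734 1.92164 , tip: -0.05465 -0.40438 0.94519 , τ: -16.76679 7.52100 2.56699 -0.23218
step 15 , q: 0.62031 -0.46576 0.82860 0.43930 , qd: 3.31049 -0.07444 3.30478 1.83310 , tip: -0.05039 -0.41626 0.93058 , τ: -18.63363 8.24078 3.05760 -0.19253
step 16 , q: 0.65312 -0.46642 0.86083 0.45722 , qd: 3.25245 -0.05680 3.14627 1.75068 , tip: -0.04614 -0.42807 0.91576 , τ: -20.18934 8.82023 3.44951 -0.16904
step 17 , q: 0.68534 -0.46691 0.89155 0.47434 , qd: 3.19355 -0.04116 3.00094 1.67416 , tip: -0.04190 -0.43975 0.90076 , τ: -21.48899 9.28481 3.75937 -0.15900
step 18 , q: 0.71697 -0.46725 0.92088 0.49072 , qd: 3.13442 -0.02725 2.86774 1.60320 , tip: -0.03769 -0.45123 0.88563 , τ: -22.57671 9.65501 4.00098 -0.16007
step 19 , q: 0.74801 -0.46747 0.94893 0.50642 , qd: 3.07544 -0.01492 2.74552 1.53754 , tip: -0.03352 -0.46245 0.87041 , τ: -23.48814 9.94749 4.18581 -0.17035
step 20 , q: 0.77846 -0.46756 0.97581 0.52149 , qd: 3.01685 -0.00412 2.63322 1.47693 , tip: -0.02939 -0.47337 0.85513 , τ: -24.25221 10.17596 4.32333 -0.18826
step 21 , q: 0.80834 -0.46756 1.00161 0.53597 , qd: 2.95883 0.00530 2.52987 1.42086 , tip: -0.02531 -0.48398 0.83981 , τ: -24.89260 10.35154 4.42151 -0.21226
step 22 , q: 0.83763 -0.46746 1.02642 0.54992 , qd: 2.90160 0.01363 2.43456 1.36854 , tip: -0.02129 -0.49422 0.82449 , τ: -25.42874 10.48296 4.48705 -0.24080
step 23 , q: 0.86636 -0.46729 1.05032 0.56335 , qd: 2.84532 0.02119 2.34643 1.31935 , tip: -0.01732 -0.50410 0.80919 , τ: -25.87665 10.57716 4.52560 -0.27267
step 24 , q: 0.89453 -0.46704 1.07336 0.57630 , qd: 2.79007 0.02819 2.26465 1.27295 , tip: -0.01341 -0.51359 0.79392 , τ: -26.24958 10.63990 4.54188 -0.30703
step 25 , q: 0.92216 -0.46673 1.09562 0.58881 , qd: 2.73591 0.03476 2.18848 1.22915 , tip: -0.00956 -0.52269 0.77870 , τ: -26.55860 10.67608 4.53983 -0.34328
step 26 , q: 0.94925 -0.46635 1.11714 0.60089 , qd: 2.68283 0.04099 2.11728 1.18779 , tip: -0.00577 -0.53139 0.76356 , τ: -26.81294 10.68983 4.52276 -0.38089
step 27 , q: 0.97581 -0.46591 1.13798 0.61256 , qd: 2.63084 0.04693 2.05051 1.14867 , tip: -0.00204 -0.53969 0.74851 , τ: -27.02037 10.68468 4.49345 -0.41942
step 28 , q: 1.00187 -0.46542 1.15816 0.62386 , qd: 2.57994 0.05262 1.98768 1.11162 , tip: 0.00164 -0.54759 0.73356 , τ: -27.18743 10.66362 4.45424 -0.45848
step 29 , q: 1.02741 -0.46486 1.17774 0.63479 , qd: 2.53010 0.05810 1.92840 1.07647 , tip: 0.00525 -0.55510 0.71873 , τ: -27.31964 10.62919 4.40713 -0.49774
step 30 , q: 1.05247 -0.46426 1.19674 0.64538 , qd: 2.48132 0.06339 1.87229 1.04307 , tip: 0.00880 -0.56221 0.70403 , τ: -27.42169 10.58355 4.35379 -0.53693
step 31 , q: 1.07704 -0.46360 1.21519 0.65565 , qd: 2.43355 0.06850 1.81903 1.01127 , tip: 0.01230 -0.56894 0.68946 , τ: -27.49757 10.52853 4.29563 -0.57581
step 32 , q: 1.10114 -0.46289 1.23312 0.66560 , qd: 2.38679 0.07346 1.76835 0.98094 , tip: 0.01574 -0.57529 0.67504 , τ: -27.55066 10.46570 4.23386 -0.61419
step 33 , q: 1.12478 -0.46213 1.25056 0.67526 , qd: 2.34101 0.07828 1.72000 0.95197 , tip: 0.01913 -0.58127 0.66078 , τ: -27.58387 10.39640 4.16949 -0.65192
step 34 , q: 1.14796 -0.46133 1.26753 0.68463 , qd: 2.29617 0.08295 1.67376 0.92425 , tip: 0.02245 -0.58689 0.64668
final tip position (m): 0.02245 -0.58689 0.64668


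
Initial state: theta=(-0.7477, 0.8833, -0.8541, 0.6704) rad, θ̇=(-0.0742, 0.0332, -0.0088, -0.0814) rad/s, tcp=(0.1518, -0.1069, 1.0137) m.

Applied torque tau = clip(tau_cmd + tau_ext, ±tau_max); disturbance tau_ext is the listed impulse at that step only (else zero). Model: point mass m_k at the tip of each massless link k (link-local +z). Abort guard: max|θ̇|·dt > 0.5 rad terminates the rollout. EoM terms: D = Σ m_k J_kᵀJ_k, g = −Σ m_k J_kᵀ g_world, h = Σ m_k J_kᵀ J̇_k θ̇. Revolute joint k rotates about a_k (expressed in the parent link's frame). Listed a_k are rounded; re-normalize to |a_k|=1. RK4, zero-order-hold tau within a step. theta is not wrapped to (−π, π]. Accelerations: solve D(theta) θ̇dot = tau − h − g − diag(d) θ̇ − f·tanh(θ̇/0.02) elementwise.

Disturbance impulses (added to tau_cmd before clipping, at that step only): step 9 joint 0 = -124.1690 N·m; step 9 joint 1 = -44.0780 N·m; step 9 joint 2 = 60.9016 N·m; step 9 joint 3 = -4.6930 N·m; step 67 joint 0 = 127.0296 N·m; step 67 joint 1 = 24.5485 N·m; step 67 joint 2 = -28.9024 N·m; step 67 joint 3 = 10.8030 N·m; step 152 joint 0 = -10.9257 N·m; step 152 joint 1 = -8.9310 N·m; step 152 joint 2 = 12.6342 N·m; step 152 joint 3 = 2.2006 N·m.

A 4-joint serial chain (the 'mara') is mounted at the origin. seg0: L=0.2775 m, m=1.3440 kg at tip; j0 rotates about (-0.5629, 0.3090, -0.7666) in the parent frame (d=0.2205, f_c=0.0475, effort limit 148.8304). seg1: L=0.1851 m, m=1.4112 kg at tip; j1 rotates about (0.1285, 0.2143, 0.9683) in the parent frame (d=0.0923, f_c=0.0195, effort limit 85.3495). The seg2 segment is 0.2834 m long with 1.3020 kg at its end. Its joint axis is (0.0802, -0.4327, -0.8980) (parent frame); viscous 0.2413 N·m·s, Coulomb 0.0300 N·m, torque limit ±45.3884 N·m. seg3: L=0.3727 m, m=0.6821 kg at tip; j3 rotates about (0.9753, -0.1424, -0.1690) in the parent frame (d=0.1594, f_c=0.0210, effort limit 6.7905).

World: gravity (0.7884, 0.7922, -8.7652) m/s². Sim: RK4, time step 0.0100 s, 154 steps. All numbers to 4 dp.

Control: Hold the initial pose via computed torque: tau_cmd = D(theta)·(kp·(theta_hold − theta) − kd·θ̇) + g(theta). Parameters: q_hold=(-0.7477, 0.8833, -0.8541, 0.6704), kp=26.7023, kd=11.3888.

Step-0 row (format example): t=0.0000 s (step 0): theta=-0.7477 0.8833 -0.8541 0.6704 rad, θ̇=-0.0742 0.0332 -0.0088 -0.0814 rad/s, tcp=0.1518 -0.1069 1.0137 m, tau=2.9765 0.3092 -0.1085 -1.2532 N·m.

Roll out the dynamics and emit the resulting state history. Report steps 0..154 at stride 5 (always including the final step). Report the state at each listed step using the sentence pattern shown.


t=0.0500 s (step 5): theta=-0.7503 0.8839 -0.8547 0.6676 rad, θ̇=-0.0350 0.0123 -0.0028 -0.0357 rad/s, tcp=0.1501 -0.1081 1.0143 m, tau=2.7744 0.3080 -0.1179 -1.3227 N·m.
t=0.1000 s (step 10): theta=-0.7565 0.7911 -0.9032 0.6656 rad, θ̇=-1.1337 -17.7506 -9.1234 -0.2506 rad/s, tcp=0.1507 -0.1177 1.0126 m, tau=17.0900 5.2771 -5.6056 -0.9521 N·m.
t=0.1500 s (step 15): theta=-0.8141 0.4562 -1.0376 0.6639 rad, θ̇=-0.8653 -1.7658 -0.0270 0.0741 rad/s, tcp=0.1593 -0.1800 1.0006 m, tau=12.0250 3.1437 -4.1793 -1.5607 N·m.
t=0.2000 s (step 20): theta=-0.8441 0.4155 -1.0255 0.6664 rad, θ̇=-0.3752 -0.2766 0.2958 0.0216 rad/s, tcp=0.1635 -0.2087 0.9955 m, tau=8.7960 2.0709 -2.6403 -1.5052 N·m.
t=0.2500 s (step 25): theta=-0.8552 0.4119 -1.0143 0.6667 rad, θ̇=-0.0925 0.0289 0.1205 -0.0053 rad/s, tcp=0.1647 -0.2189 0.9939 m, tau=6.7089 1.3979 -1.6145 -1.4561 N·m.
t=0.3000 s (step 30): theta=-0.8555 0.4161 -1.0121 0.6662 rad, θ̇=0.0626 0.1647 0.0030 -0.0086 rad/s, tcp=0.1644 -0.2189 0.9941 m, tau=5.3755 0.9758 -0.9663 -1.4321 N·m.
t=0.3500 s (step 35): theta=-0.8501 0.4282 -1.0123 0.6658 rad, θ̇=0.1422 0.3030 -0.0093 -0.0085 rad/s, tcp=0.1634 -0.2132 0.9953 m, tau=4.5257 0.7120 -0.5675 -1.4156 N·m.
t=0.4000 s (step 40): theta=-0.8420 0.4450 -1.0129 0.6653 rad, θ̇=0.1795 0.3579 -0.0149 -0.0104 rad/s, tcp=0.1620 -0.2049 0.9970 m, tau=3.9656 0.5487 -0.3199 -1.4063 N·m.
t=0.4500 s (step 45): theta=-0.8326 0.4633 -1.0137 0.6648 rad, θ̇=0.1909 0.3682 -0.0164 -0.0115 rad/s, tcp=0.1605 -0.1957 0.9987 m, tau=3.5923 0.4477 -0.1666 -1.4024 N·m.
t=0.5000 s (step 50): theta=-0.8231 0.4814 -1.0145 0.6642 rad, θ̇=0.1874 0.3558 -0.0151 -0.0115 rad/s, tcp=0.1591 -0.1864 1.0004 m, tau=3.3399 0.3854 -0.0720 -1.4017 N·m.
t=0.5500 s (step 55): theta=-0.8140 0.4987 -1.0152 0.6637 rad, θ̇=0.1759 0.3320 -0.0126 -0.0108 rad/s, tcp=0.1578 -0.1775 1.0019 m, tau=3.1662 0.3470 -0.0138 -1.4024 N·m.
t=0.6000 s (step 60): theta=-0.8056 0.5146 -1.0158 0.6631 rad, θ̇=0.1604 0.3031 -0.0097 -0.0098 rad/s, tcp=0.1567 -0.1694 1.0033 m, tau=3.0442 0.3233 0.0219 -1.4036 N·m.
t=0.6500 s (step 65): theta=-0.7980 0.5290 -1.0162 0.6627 rad, θ̇=0.1437 0.2728 -0.0071 -0.0087 rad/s, tcp=0.1556 -0.1621 1.0044 m, tau=2.9567 0.3088 0.0438 -1.4047 N·m.
t=0.7000 s (step 70): theta=-0.7421 0.6824 -0.9277 0.6556 rad, θ̇=1.8240 2.9626 1.6550 -0.4071 rad/s, tcp=0.1620 -0.1314 1.0115 m, tau=-9.4818 -2.0740 2.9355 -2.2166 N·m.
t=0.7500 s (step 75): theta=-0.6737 0.7363 -0.9056 0.6375 rad, θ̇=0.9607 0.2994 -0.0467 -0.2713 rad/s, tcp=0.1695 -0.0965 1.0174 m, tau=-5.3166 -1.2568 1.9670 -1.9039 N·m.
t=0.8000 s (step 80): theta=-0.6405 0.7480 -0.9087 0.6286 rad, θ̇=0.4136 0.2057 -0.0523 -0.0991 rad/s, tcp=0.1728 -0.0781 1.0195 m, tau=-2.6554 -0.7242 1.2593 -1.7258 N·m.
t=0.8500 s (step 85): theta=-0.6284 0.7573 -0.9105 0.6264 rad, θ̇=0.1009 0.1605 -0.0244 -0.0005 rad/s, tcp=0.1736 -0.0697 1.0201 m, tau=-0.9363 -0.3756 0.7907 -1.6138 N·m.
t=0.9000 s (step 90): theta=-0.6279 0.7635 -0.9115 0.6272 rad, θ̇=-0.0614 0.0846 -0.0171 0.0233 rad/s, tcp=0.1729 -0.0674 1.0200 m, tau=0.1586 -0.1507 0.4906 -1.5241 N·m.
t=0.9500 s (step 95): theta=-0.6332 0.7663 -0.9122 0.6284 rad, θ̇=-0.1407 0.0321 -0.0109 0.0249 rad/s, tcp=0.1713 -0.0686 1.0199 m, tau=0.8537 -0.0077 0.3016 -1.4620 N·m.
t=1.0000 s (step 100): theta=-0.6412 0.7673 -0.9126 0.6296 rad, θ̇=-0.1774 0.0123 -0.0036 0.0249 rad/s, tcp=0.1693 -0.0717 1.0198 m, tau=1.3135 0.0818 0.1848 -1.4209 N·m.
t=1.0500 s (step 105): theta=-0.6505 0.7678 -0.9126 0.6309 rad, θ̇=-0.1889 0.0029 -0.0019 0.0250 rad/s, tcp=0.1672 -0.0756 1.0197 m, tau=1.6209 0.1378 0.1140 -1.3944 N·m.
t=1.1000 s (step 110): theta=-0.6599 0.7683 -0.9124 0.6322 rad, θ̇=-0.1859 0.0013 -0.0005 0.0247 rad/s, tcp=0.1652 -0.0797 1.0195 m, tau=1.8291 0.1738 0.0695 -1.3779 N·m.
t=1.1500 s (step 115): theta=-0.6690 0.7687 -0.9122 0.6334 rad, θ̇=-0.1747 0.0010 -0.0000 0.0240 rad/s, tcp=0.1632 -0.0836 1.0193 m, tau=1.9723 0.1982 0.0403 -1.3682 N·m.
t=1.2000 s (step 120): theta=-0.6773 0.7691 -0.9120 0.6346 rad, θ̇=-0.1596 0.0012 0.0001 0.0231 rad/s, tcp=0.1615 -0.0873 1.0191 m, tau=2.0727 0.2151 0.0207 -1.3629 N·m.
t=1.2500 s (step 125): theta=-0.6849 0.7695 -0.9118 0.6357 rad, θ̇=-0.1432 0.0016 -0.0000 0.0223 rad/s, tcp=0.1599 -0.0905 1.0189 m, tau=2.1446 0.2273 0.0070 -1.3605 N·m.
t=1.3000 s (step 130): theta=-0.6917 0.7699 -0.9116 0.6368 rad, θ̇=-0.1269 0.0020 -0.0001 0.0215 rad/s, tcp=0.1586 -0.0935 1.0186 m, tau=2.1972 0.2363 -0.0027 -1.3599 N·m.
t=1.3500 s (step 135): theta=-0.6976 0.7703 -0.9114 0.6379 rad, θ̇=-0.1116 0.0025 -0.0003 0.0206 rad/s, tcp=0.1575 -0.0960 1.0184 m, tau=2.2366 0.2431 -0.0097 -1.3604 N·m.
t=1.4000 s (step 140): theta=-0.7029 0.7708 -0.9113 0.6389 rad, θ̇=-0.0975 0.0029 -0.0005 0.0198 rad/s, tcp=0.1565 -0.0983 1.0182 m, tau=2.2668 0.2483 -0.0150 -1.3615 N·m.
t=1.4500 s (step 145): theta=-0.7074 0.7712 -0.9111 0.6399 rad, θ̇=-0.0849 0.0033 -0.0006 0.0190 rad/s, tcp=0.1556 -0.1002 1.0180 m, tau=2.2904 0.2524 -0.0190 -1.3629 N·m.
t=1.5000 s (step 150): theta=-0.7114 0.7717 -0.9109 0.6408 rad, θ̇=-0.0737 0.0036 -0.0007 0.0182 rad/s, tcp=0.1549 -0.1018 1.0177 m, tau=2.3092 0.2557 -0.0221 -1.3645 N·m.
t=1.5400 s (step 154): theta=-0.7138 0.7517 -0.9116 0.6407 rad, θ̇=-0.0530 -1.0085 0.0880 -0.0124 rad/s, tcp=0.1573 -0.1078 1.0171 m.


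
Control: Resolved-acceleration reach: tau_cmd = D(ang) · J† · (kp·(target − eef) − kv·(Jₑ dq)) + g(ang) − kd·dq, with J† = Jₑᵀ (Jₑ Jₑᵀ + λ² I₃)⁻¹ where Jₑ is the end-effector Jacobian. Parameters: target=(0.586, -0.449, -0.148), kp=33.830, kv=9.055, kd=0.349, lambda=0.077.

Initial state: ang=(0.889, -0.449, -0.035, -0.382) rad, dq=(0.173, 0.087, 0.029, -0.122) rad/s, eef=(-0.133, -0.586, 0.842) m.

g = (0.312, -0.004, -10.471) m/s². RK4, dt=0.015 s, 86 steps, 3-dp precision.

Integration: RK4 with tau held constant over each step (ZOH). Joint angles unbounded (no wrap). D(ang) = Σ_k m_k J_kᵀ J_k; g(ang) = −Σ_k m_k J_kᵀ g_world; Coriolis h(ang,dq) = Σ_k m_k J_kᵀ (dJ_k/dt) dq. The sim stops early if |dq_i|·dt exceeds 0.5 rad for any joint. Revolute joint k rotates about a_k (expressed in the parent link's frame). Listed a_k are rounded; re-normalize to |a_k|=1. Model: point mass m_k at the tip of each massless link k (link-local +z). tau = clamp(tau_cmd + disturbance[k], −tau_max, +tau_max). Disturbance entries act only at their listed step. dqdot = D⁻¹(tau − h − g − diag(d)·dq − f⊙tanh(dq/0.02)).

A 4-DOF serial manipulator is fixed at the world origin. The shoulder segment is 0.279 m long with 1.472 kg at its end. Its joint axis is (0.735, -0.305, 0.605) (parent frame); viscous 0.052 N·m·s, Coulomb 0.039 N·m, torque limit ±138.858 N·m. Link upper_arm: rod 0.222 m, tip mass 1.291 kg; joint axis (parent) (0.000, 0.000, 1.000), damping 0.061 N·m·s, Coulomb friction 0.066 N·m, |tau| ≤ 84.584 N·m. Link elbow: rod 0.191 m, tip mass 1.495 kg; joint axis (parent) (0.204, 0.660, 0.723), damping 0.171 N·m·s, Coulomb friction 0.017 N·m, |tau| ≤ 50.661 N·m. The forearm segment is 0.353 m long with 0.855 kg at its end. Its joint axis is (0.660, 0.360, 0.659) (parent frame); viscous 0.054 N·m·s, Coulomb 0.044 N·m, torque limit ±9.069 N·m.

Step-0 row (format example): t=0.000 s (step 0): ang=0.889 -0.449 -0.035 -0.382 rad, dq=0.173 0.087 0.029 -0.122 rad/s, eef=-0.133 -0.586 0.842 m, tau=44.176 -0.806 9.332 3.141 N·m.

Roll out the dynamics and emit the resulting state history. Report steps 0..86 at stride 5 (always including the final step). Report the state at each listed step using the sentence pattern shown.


t=0.075 s (step 5): ang=1.057 -0.561 0.066 -0.725 rad, dq=4.092 -2.492 1.064 -7.213 rad/s, eef=-0.094 -0.622 0.794 m, tau=22.081 -1.117 3.542 1.471 N·m.
t=0.150 s (step 10): ang=1.455 -0.702 -0.049 -1.258 rad, dq=6.020 -0.515 -3.745 -6.233 rad/s, eef=-0.000 -0.693 0.645 m, tau=-14.771 -2.264 0.432 -1.620 N·m.
t=0.225 s (step 15): ang=1.892 -0.678 -0.321 -1.607 rad, dq=5.430 0.548 -2.806 -2.908 rad/s, eef=0.133 -0.754 0.453 m, tau=-28.157 -3.070 -0.877 -2.343 N·m.
t=0.300 s (step 20): ang=2.263 -0.648 -0.459 -1.723 rad, dq=4.492 0.398 -1.060 -0.647 rad/s, eef=0.271 -0.781 0.277 m, tau=-26.804 -3.634 -1.120 -2.691 N·m.
t=0.375 s (step 25): ang=2.567 -0.606 -0.508 -1.746 rad, dq=3.631 0.702 -0.351 -0.091 rad/s, eef=0.388 -0.766 0.131 m, tau=-22.955 -4.259 -0.986 -2.928 N·m.
t=0.450 s (step 30): ang=2.809 -0.548 -0.523 -1.748 rad, dq=2.821 0.822 -0.114 -0.001 rad/s, eef=0.480 -0.723 0.017 m, tau=-19.004 -4.595 -0.678 -3.100 N·m.
t=0.525 s (step 35): ang=2.993 -0.489 -0.528 -1.748 rad, dq=2.100 0.704 -0.039 -0.010 rad/s, eef=0.550 -0.669 -0.065 m, tau=-14.921 -4.572 -0.302 -3.137 N·m.
t=0.600 s (step 40): ang=3.127 -0.444 -0.530 -1.751 rad, dq=1.505 0.514 -0.015 -0.076 rad/s, eef=0.600 -0.616 -0.118 m, tau=-10.953 -4.330 0.054 -3.045 N·m.
t=0.675 s (step 45): ang=3.222 -0.411 -0.531 -1.761 rad, dq=1.042 0.359 -0.006 -0.191 rad/s, eef=0.634 -0.572 -0.149 m, tau=-7.466 -4.018 0.355 -2.870 N·m.
t=0.750 s (step 50): ang=3.287 -0.389 -0.531 -1.779 rad, dq=0.698 0.243 0.003 -0.277 rad/s, eef=0.656 -0.539 -0.166 m, tau=-4.670 -3.727 0.589 -2.701 N·m.
t=0.825 s (step 55): ang=3.329 -0.374 -0.530 -1.801 rad, dq=0.450 0.166 0.015 -0.322 rad/s, eef=0.669 -0.516 -0.173 m, tau=-2.567 -3.498 0.762 -2.570 N·m.
t=0.900 s (step 60): ang=3.356 -0.363 -0.529 -1.826 rad, dq=0.277 0.122 0.035 -0.335 rad/s, eef=0.677 -0.500 -0.175 m, tau=-1.054 -3.335 0.884 -2.481 N·m.
t=0.975 s (step 65): ang=3.372 -0.355 -0.525 -1.851 rad, dq=0.159 0.100 0.063 -0.329 rad/s, eef=0.680 -0.491 -0.174 m, tau=-0.002 -3.225 0.968 -2.427 N·m.
t=1.050 s (step 70): ang=3.381 -0.348 -0.519 -1.875 rad, dq=0.084 0.090 0.095 -0.312 rad/s, eef=0.682 -0.485 -0.171 m, tau=0.704 -3.153 1.028 -2.396 N·m.
t=1.125 s (step 75): ang=3.386 -0.341 -0.511 -1.898 rad, dq=0.039 0.088 0.126 -0.293 rad/s, eef=0.681 -0.482 -0.169 m, tau=1.160 -3.105 1.072 -2.379 N·m.
t=1.200 s (step 80): ang=3.387 -0.335 -0.500 -1.919 rad, dq=0.015 0.088 0.154 -0.275 rad/s, eef=0.680 -0.480 -0.166 m, tau=1.439 -3.072 1.106 -2.371 N·m.
t=1.275 s (step 85): ang=3.388 -0.328 -0.488 -1.939 rad, dq=0.004 0.089 0.179 -0.258 rad/s, eef=0.679 -0.479 -0.164 m, tau=1.596 -3.049 1.134 -2.368 N·m.
t=1.290 s (step 86): ang=3.388 -0.327 -0.485 -1.943 rad, dq=0.003 0.089 0.183 -0.255 rad/s, eef=0.678 -0.479 -0.164 m.


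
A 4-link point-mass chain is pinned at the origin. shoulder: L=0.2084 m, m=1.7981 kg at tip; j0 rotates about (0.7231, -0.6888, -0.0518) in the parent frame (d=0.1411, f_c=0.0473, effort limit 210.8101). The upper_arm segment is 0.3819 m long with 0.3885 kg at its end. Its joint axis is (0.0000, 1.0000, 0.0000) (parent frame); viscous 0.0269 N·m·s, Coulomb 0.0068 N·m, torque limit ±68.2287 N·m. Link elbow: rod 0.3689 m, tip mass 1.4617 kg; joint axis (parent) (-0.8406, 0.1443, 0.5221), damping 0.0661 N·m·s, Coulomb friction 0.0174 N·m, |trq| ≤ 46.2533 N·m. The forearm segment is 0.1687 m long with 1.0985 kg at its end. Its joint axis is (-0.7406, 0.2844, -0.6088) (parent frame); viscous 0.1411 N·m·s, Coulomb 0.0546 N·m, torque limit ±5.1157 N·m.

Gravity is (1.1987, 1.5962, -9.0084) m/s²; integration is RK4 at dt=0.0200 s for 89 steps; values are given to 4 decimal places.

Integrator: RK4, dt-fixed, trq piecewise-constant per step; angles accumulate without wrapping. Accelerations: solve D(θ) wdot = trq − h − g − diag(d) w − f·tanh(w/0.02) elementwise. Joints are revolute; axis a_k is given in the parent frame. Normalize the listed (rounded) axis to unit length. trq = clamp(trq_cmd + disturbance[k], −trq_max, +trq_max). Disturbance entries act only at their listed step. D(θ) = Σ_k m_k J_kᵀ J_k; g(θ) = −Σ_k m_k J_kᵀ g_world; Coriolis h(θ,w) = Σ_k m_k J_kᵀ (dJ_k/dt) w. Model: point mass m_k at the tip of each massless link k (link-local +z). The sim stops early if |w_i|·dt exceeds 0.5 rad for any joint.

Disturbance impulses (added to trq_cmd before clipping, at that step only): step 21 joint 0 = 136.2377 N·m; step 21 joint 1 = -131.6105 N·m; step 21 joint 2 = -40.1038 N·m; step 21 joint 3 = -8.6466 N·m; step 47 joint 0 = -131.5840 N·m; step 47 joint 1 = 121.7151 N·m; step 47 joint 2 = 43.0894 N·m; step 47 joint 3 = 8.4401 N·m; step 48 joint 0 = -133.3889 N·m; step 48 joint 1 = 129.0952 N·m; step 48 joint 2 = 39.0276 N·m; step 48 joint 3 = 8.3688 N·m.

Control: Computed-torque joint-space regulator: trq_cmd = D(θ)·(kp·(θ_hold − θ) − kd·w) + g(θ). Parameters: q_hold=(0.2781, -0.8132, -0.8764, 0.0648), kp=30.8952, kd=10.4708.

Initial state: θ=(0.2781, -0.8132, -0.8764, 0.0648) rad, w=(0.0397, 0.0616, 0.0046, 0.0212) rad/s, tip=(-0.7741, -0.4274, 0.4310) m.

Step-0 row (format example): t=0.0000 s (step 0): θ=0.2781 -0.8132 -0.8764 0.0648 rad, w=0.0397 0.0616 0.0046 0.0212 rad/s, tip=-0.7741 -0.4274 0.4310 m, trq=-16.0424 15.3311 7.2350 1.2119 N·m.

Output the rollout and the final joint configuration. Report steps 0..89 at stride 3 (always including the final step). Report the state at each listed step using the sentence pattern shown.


t=0.0600 s (step 3): θ=0.2796 -0.8107 -0.8762 0.0646 rad, w=0.0125 0.0236 -0.0054 0.0238 rad/s, tip=-0.7738 -0.4281 0.4316 m, trq=-16.0882 15.4587 7.2561 1.2181 N·m.
t=0.1200 s (step 6): θ=0.2800 -0.8099 -0.8763 0.0644 rad, w=0.0015 0.0053 -0.0059 0.0223 rad/s, tip=-0.7736 -0.4284 0.4318 m, trq=-16.1272 15.5419 7.2660 1.2217 N·m.
t=0.1800 s (step 9): θ=0.2800 -0.8098 -0.8763 0.0641 rad, w=-0.0020 -0.0027 -0.0043 0.0222 rad/s, tip=-0.7736 -0.4284 0.4318 m, trq=-16.1579 15.5944 7.2710 1.2237 N·m.
t=0.2400 s (step 12): θ=0.2798 -0.8100 -0.8763 0.0638 rad, w=-0.0030 -0.0060 -0.0031 0.0225 rad/s, tip=-0.7736 -0.4283 0.4318 m, trq=-16.1785 15.6271 7.2734 1.2248 N·m.
t=0.3000 s (step 15): θ=0.2797 -0.8103 -0.8762 0.0635 rad, w=-0.0031 -0.0070 -0.0026 0.0228 rad/s, tip=-0.7737 -0.4282 0.4316 m, trq=-16.1907 15.6473 7.2743 1.2254 N·m.
t=0.3600 s (step 18): θ=0.2795 -0.8107 -0.8761 0.0633 rad, w=-0.0029 -0.0069 -0.0026 0.0230 rad/s, tip=-0.7738 -0.4281 0.4315 m, trq=-16.1971 15.6595 7.2742 1.2257 N·m.
t=0.4200 s (step 21): θ=0.2794 -0.8111 -0.8759 0.0631 rad, w=-0.0027 -0.0064 -0.0027 0.0232 rad/s, tip=-0.7738 -0.4280 0.4314 m, trq=120.0380 -68.2287 -32.8303 -5.1157 N·m.
t=0.4800 s (step 24): θ=0.3633 -0.7834 -0.8567 0.1241 rad, w=1.2480 0.4484 0.4283 0.2775 rad/s, tip=-0.7946 -0.4488 0.3950 m, trq=-38.2040 28.2355 13.4358 2.3327 N·m.
t=0.5400 s (step 27): θ=0.4128 -0.7651 -0.8375 0.1262 rad, w=0.4598 0.1758 0.1929 -0.0192 rad/s, tip=-0.8061 -0.4608 0.3727 m, trq=-29.9984 22.9179 10.9103 1.8805 N·m.
t=0.6000 s (step 30): θ=0.4255 -0.7602 -0.8320 0.1254 rad, w=0.0070 0.0046 0.0141 -0.0496 rad/s, tip=-0.8090 -0.4638 0.3671 m, trq=-24.5620 19.6715 9.3014 1.5850 N·m.
t=0.6600 s (step 33): θ=0.4188 -0.7625 -0.8338 0.1240 rad, w=-0.2052 -0.0714 -0.0554 -0.0509 rad/s, tip=-0.8075 -0.4621 0.3704 m, trq=-21.0803 17.6684 8.2740 1.3964 N·m.
t=0.7200 s (step 36): θ=0.4035 -0.7678 -0.8382 0.1226 rad, w=-0.2908 -0.1007 -0.0788 -0.0496 rad/s, tip=-0.8041 -0.4583 0.3782 m, trq=-18.8861 16.4658 7.6490 1.2821 N·m.
t=0.7800 s (step 39): θ=0.3854 -0.7741 -0.8433 0.1212 rad, w=-0.3071 -0.1053 -0.0811 -0.0497 rad/s, tip=-0.8001 -0.4537 0.3874 m, trq=-17.5480 15.7802 7.2919 1.2173 N·m.
t=0.8400 s (step 42): θ=0.3674 -0.7803 -0.8482 0.1198 rad, w=-0.2880 -0.0982 -0.0749 -0.0497 rad/s, tip=-0.7960 -0.4490 0.3965 m, trq=-16.7657 15.4225 7.1057 1.1838 N·m.
t=0.9000 s (step 45): θ=0.3511 -0.7859 -0.8527 0.1184 rad, w=-0.2532 -0.0863 -0.0659 -0.0497 rad/s, tip=-0.7922 -0.4448 0.4047 m, trq=-16.3345 15.2653 7.0243 1.1697 N·m.
t=0.9600 s (step 48): θ=0.3077 -0.8095 -0.8571 0.0601 rad, w=-3.1568 -1.9776 -0.0826 -5.3918 rad/s, tip=-0.7847 -0.4324 0.4157 m, trq=-120.7374 68.2287 37.4275 5.1157 N·m.
t=1.0200 s (step 51): θ=0.0663 -0.9562 -0.8506 -0.2202 rad, w=-2.9109 -1.7010 0.2693 -2.0572 rad/s, tip=-0.7398 -0.3607 0.4732 m, trq=24.2199 -5.7260 -5.3647 -0.4364 N·m.
t=1.0800 s (step 54): θ=-0.0440 -1.0171 -0.8392 -0.2627 rad, w=-0.9548 -0.4671 0.1142 0.0724 rad/s, tip=-0.7172 -0.3249 0.5111 m, trq=9.3923 2.0850 -0.8037 0.0925 N·m.
t=1.1400 s (step 57): θ=-0.0676 -1.0257 -0.8327 -0.2575 rad, w=0.0602 0.1103 0.0915 0.1032 rad/s, tip=-0.7121 -0.3152 0.5248 m, trq=-0.1200 7.9481 2.2294 0.5280 N·m.
t=1.2000 s (step 60): θ=-0.0482 -1.0108 -0.8285 -0.2507 rad, w=0.5325 0.3575 0.0549 0.1170 rad/s, tip=-0.7158 -0.3198 0.5238 m, trq=-6.1355 11.6789 4.1622 0.8083 N·m.
t=1.2600 s (step 63): θ=-0.0096 -0.9860 -0.8257 -0.2439 rad, w=0.7244 0.4534 0.0411 0.1071 rad/s, tip=-0.7234 -0.3313 0.5153 m, trq=-9.9980 13.8919 5.3913 0.9866 N·m.
t=1.3200 s (step 66): θ=0.0354 -0.9582 -0.8234 -0.2378 rad, w=0.7601 0.4660 0.0347 0.0961 rad/s, tip=-0.7320 -0.3455 0.5034 m, trq=-12.4941 15.1483 6.1767 1.0998 N·m.
t=1.3800 s (step 69): θ=0.0797 -0.9311 -0.8216 -0.2323 rad, w=0.7127 0.4333 0.0274 0.0878 rad/s, tip=-0.7403 -0.3598 0.4905 m, trq=-14.1082 15.8297 6.6790 1.1716 N·m.
t=1.4400 s (step 72): θ=0.1200 -0.9067 -0.8202 -0.2272 rad, w=0.6266 0.3790 0.0179 0.0806 rad/s, tip=-0.7476 -0.3731 0.4781 m, trq=-15.1411 16.1724 6.9958 1.2167 N·m.
t=1.5000 s (step 75): θ=0.1546 -0.8858 -0.8194 -0.2226 rad, w=0.5281 0.3178 0.0083 0.0725 rad/s, tip=-0.7536 -0.3847 0.4667 m, trq=-15.7850 16.3179 7.1877 1.2440 N·m.
t=1.5600 s (step 78): θ=0.1833 -0.8686 -0.8192 -0.2185 rad, w=0.4320 0.2584 0.0008 0.0636 rad/s, tip=-0.7583 -0.3945 0.4567 m, trq=-16.1674 16.3506 7.2945 1.2590 N·m.
t=1.6200 s (step 81): θ=0.2066 -0.8547 -0.8193 -0.2149 rad, w=0.3453 0.2050 -0.0047 0.0558 rad/s, tip=-0.7621 -0.4025 0.4482 m, trq=-16.3759 16.3212 7.3449 1.2657 N·m.
t=1.6800 s (step 84): θ=0.2250 -0.8438 -0.8197 -0.2117 rad, w=0.2710 0.1594 -0.0084 0.0502 rad/s, tip=-0.7650 -0.4088 0.4412 m, trq=-16.4719 16.2605 7.3600 1.2672 N·m.
t=1.7400 s (step 87): θ=0.2393 -0.8355 -0.8203 -0.2088 rad, w=0.2093 0.1219 -0.0107 0.0464 rad/s, tip=-0.7672 -0.4138 0.4356 m, trq=-16.4981 16.1872 7.3541 1.2656 N·m.
t=1.7800 s (step 89): θ=0.2470 -0.8310 -0.8208 -0.2070 rad, w=0.1749 0.1011 -0.0116 0.0444 rad/s, tip=-0.7684 -0.4165 0.4325 m.
final θ (rad): 0.2470 -0.8310 -0.8208 -0.2070


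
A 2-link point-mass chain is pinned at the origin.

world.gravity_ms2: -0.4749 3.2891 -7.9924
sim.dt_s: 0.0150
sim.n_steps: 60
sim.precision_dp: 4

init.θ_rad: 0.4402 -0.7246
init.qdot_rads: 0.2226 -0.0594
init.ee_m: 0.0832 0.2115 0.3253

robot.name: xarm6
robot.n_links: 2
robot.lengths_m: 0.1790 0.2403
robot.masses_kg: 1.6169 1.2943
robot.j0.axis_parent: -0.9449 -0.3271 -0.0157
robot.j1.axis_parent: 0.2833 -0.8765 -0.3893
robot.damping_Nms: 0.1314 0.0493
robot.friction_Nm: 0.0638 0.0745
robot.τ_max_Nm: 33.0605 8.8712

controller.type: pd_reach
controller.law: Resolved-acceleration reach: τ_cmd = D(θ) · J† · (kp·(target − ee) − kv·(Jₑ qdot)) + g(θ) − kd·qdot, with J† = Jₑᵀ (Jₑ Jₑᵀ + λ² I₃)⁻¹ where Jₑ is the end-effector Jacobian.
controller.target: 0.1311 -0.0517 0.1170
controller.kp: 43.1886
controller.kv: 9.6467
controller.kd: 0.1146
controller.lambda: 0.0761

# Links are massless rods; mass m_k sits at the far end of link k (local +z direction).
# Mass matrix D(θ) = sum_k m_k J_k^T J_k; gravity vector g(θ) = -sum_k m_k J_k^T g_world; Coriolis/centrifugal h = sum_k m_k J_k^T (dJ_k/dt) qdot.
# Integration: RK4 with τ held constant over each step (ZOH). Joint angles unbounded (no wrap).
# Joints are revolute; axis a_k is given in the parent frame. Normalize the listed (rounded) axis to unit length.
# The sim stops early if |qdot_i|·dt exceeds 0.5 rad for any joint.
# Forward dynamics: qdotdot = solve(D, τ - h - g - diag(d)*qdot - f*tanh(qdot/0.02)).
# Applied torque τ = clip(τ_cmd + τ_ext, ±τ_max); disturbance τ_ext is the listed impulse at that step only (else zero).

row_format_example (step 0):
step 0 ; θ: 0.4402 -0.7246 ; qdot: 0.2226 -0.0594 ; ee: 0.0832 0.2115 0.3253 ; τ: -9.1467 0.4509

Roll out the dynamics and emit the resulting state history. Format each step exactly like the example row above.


step 1 ; θ: 0.4410 -0.7285 ; qdot: -0.1084 -0.4590 ; ee: 0.0837 0.2120 0.3246 ; τ: -8.5361 0.6310
step 2 ; θ: 0.4374 -0.7379 ; qdot: -0.3846 -0.7899 ; ee: 0.0856 0.2113 0.3238 ; τ: -8.0031 0.7974
step 3 ; θ: 0.4298 -0.7518 ; qdot: -0.6238 -1.0649 ; ee: 0.0886 0.2096 0.3231 ; τ: -7.5216 0.9497
step 4 ; θ: 0.4189 -0.7694 ; qdot: -0.8329 -1.2920 ; ee: 0.0924 0.2071 0.3222 ; τ: -7.0842 1.0889
step 5 ; θ: 0.4050 -0.7902 ; qdot: -1.0172 -1.4780 ; ee: 0.0970 0.2038 0.3213 ; τ: -6.6843 1.2157
step 6 ; θ: 0.3886 -0.8135 ; qdot: -1.1809 -1.6287 ; ee: 0.1021 0.2000 0.3202 ; τ: -6.3162 1.3316
step 7 ; θ: 0.3698 -0.8388 ; qdot: -1.3272 -1.7493 ; ee: 0.1077 0.1956 0.3190 ; τ: -5.9750 1.4374
step 8 ; θ: 0.3489 -0.8657 ; qdot: -1.4589 -1.8438 ; ee: 0.1135 0.1907 0.3176 ; τ: -5.6564 1.5343
step 9 ; θ: 0.3261 -0.8939 ; qdot: -1.5777 -1.9160 ; ee: 0.1195 0.1855 0.3160 ; τ: -5.3569 1.6229
step 10 ; θ: 0.3017 -0.9230 ; qdot: -1.6855 -1.9687 ; ee: 0.1256 0.1799 0.3142 ; τ: -5.0734 1.7039
step 11 ; θ: 0.2757 -0.9528 ; qdot: -1.7833 -2.0047 ; ee: 0.1318 0.1740 0.3122 ; τ: -4.8034 1.7777
step 12 ; θ: 0.2483 -0.9830 ; qdot: -1.8722 -2.0259 ; ee: 0.1379 0.1679 0.3100 ; τ: -4.5449 1.8447
step 13 ; θ: 0.2196 -1.0134 ; qdot: -1.9529 -2.0345 ; ee: 0.1440 0.1616 0.3076 ; τ: -4.2960 1.9050
step 14 ; θ: 0.1898 -1.0439 ; qdot: -2.0259 -2.0319 ; ee: 0.1499 0.1552 0.3049 ; τ: -4.0554 1.9587
step 15 ; θ: 0.1590 -1.0743 ; qdot: -2.0917 -2.0197 ; ee: 0.1556 0.1486 0.3021 ; τ: -3.8220 2.0060
step 16 ; θ: 0.1272 -1.1044 ; qdot: -2.1506 -1.9991 ; ee: 0.1612 0.1421 0.2992 ; τ: -3.5947 2.0468
step 17 ; θ: 0.0945 -1.1341 ; qdot: -2.2028 -1.9714 ; ee: 0.1665 0.1355 0.2960 ; τ: -3.3729 2.0811
step 18 ; θ: 0.0612 -1.1634 ; qdot: -2.2486 -1.9375 ; ee: 0.1716 0.1289 0.2927 ; τ: -3.1560 2.1090
step 19 ; θ: 0.0272 -1.1922 ; qdot: -2.2881 -1.8984 ; ee: 0.1765 0.1223 0.2893 ; τ: -2.9434 2.1305
step 20 ; θ: -0.0074 -1.2203 ; qdot: -2.3215 -1.8552 ; ee: 0.1811 0.1158 0.2858 ; τ: -2.7350 2.1457
step 21 ; θ: -0.0424 -1.2478 ; qdot: -2.3489 -1.8086 ; ee: 0.1855 0.1094 0.2822 ; τ: -2.5304 2.1546
step 22 ; θ: -0.0778 -1.2745 ; qdot: -2.3706 -1.7594 ; ee: 0.1896 0.1030 0.2785 ; τ: -2.3295 2.1575
step 23 ; θ: -0.1134 -1.3005 ; qdot: -2.3867 -1.7085 ; ee: 0.1935 0.0968 0.2748 ; τ: -2.1321 2.1545
step 24 ; θ: -0.1493 -1.3257 ; qdot: -2.3975 -1.6564 ; ee: 0.1971 0.0907 0.2710 ; τ: -1.9382 2.1458
step 25 ; θ: -0.1852 -1.3502 ; qdot: -2.4033 -1.6040 ; ee: 0.2005 0.0848 0.2672 ; τ: -1.7479 2.1318
step 26 ; θ: -0.2213 -1.3738 ; qdot: -2.4042 -1.5516 ; ee: 0.2037 0.0789 0.2634 ; τ: -1.5612 2.1126
step 27 ; θ: -0.2573 -1.3967 ; qdot: -2.4007 -1.5000 ; ee: 0.2067 0.0733 0.2596 ; τ: -1.3781 2.0886
step 28 ; θ: -0.2932 -1.4188 ; qdot: -2.3930 -1.4495 ; ee: 0.2095 0.0677 0.2557 ; τ: -1.1987 2.0602
step 29 ; θ: -0.3290 -1.4401 ; qdot: -2.3815 -1.4006 ; ee: 0.2121 0.0624 0.2519 ; τ: -1.0232 2.0277
step 30 ; θ: -0.3646 -1.4608 ; qdot: -2.3665 -1.3536 ; ee: 0.2145 0.0572 0.2481 ; τ: -0.8518 1.9913
step 31 ; θ: -0.3999 -1.4807 ; qdot: -2.3485 -1.3089 ; ee: 0.2167 0.0521 0.2443 ; τ: -0.6845 1.9516
step 32 ; θ: -0.4350 -1.5001 ; qdot: -2.3277 -1.2668 ; ee: 0.2188 0.0473 0.2406 ; τ: -0.5215 1.9088
step 33 ; θ: -0.4697 -1.5188 ; qdot: -2.3045 -1.2273 ; ee: 0.2207 0.0426 0.2368 ; τ: -0.3629 1.8632
step 34 ; θ: -0.5040 -1.5369 ; qdot: -2.2794 -1.1907 ; ee: 0.2225 0.0381 0.2331 ; τ: -0.2090 1.8152
step 35 ; θ: -0.5380 -1.5545 ; qdot: -2.2525 -1.1571 ; ee: 0.2241 0.0337 0.2294 ; τ: -0.0597 1.7651
step 36 ; θ: -0.5716 -1.5716 ; qdot: -2.2244 -1.1265 ; ee: 0.2256 0.0296 0.2258 ; τ: 0.0847 1.7132
step 37 ; θ: -0.6047 -1.5883 ; qdot: -2.1952 -1.0989 ; ee: 0.2270 0.0256 0.2221 ; τ: 0.2241 1.6596
step 38 ; θ: -0.6374 -1.6046 ; qdot: -2.1653 -1.0744 ; ee: 0.2283 0.0218 0.2186 ; τ: 0.3586 1.6048
step 39 ; θ: -0.6696 -1.6205 ; qdot: -2.1350 -1.0529 ; ee: 0.2294 0.0182 0.2150 ; τ: 0.4880 1.5488
step 40 ; θ: -0.7014 -1.6362 ; qdot: -2.1045 -1.0344 ; ee: 0.2304 0.0147 0.2115 ; τ: 0.6123 1.4919
step 41 ; θ: -0.7327 -1.6516 ; qdot: -2.0742 -1.0187 ; ee: 0.2314 0.0114 0.2080 ; τ: 0.7315 1.4343
step 42 ; θ: -0.7636 -1.6668 ; qdot: -2.0441 -1.0058 ; ee: 0.2322 0.0083 0.2046 ; τ: 0.8456 1.3760
step 43 ; θ: -0.7940 -1.6818 ; qdot: -2.0146 -0.9956 ; ee: 0.2328 0.0053 0.2012 ; τ: 0.9547 1.3173
step 44 ; θ: -0.8240 -1.6967 ; qdot: -1.9859 -0.9879 ; ee: 0.2334 0.0026 0.1979 ; τ: 1.0587 1.2582
step 45 ; θ: -0.8535 -1.7115 ; qdot: -1.9581 -0.9826 ; ee: 0.2339 -0.0001 0.1946 ; τ: 1.1579 1.1989
step 46 ; θ: -0.8827 -1.7262 ; qdot: -1.9313 -0.9795 ; ee: 0.2343 -0.0025 0.1914 ; τ: 1.2523 1.1394
step 47 ; θ: -0.9115 -1.7409 ; qdot: -1.9058 -0.9787 ; ee: 0.2346 -0.0048 0.1882 ; τ: 1.3420 1.0797
step 48 ; θ: -0.9399 -1.7556 ; qdot: -1.8816 -0.9798 ; ee: 0.2347 -0.0070 0.1851 ; τ: 1.4271 1.0200
step 49 ; θ: -0.9679 -1.7703 ; qdot: -1.8589 -0.9827 ; ee: 0.2348 -0.0090 0.1821 ; τ: 1.5079 0.9602
step 50 ; θ: -0.9956 -1.7851 ; qdot: -1.8377 -0.9874 ; ee: 0.2348 -0.0109 0.1791 ; τ: 1.5845 0.9004
step 51 ; θ: -1.0230 -1.7999 ; qdot: -1.8180 -0.9936 ; ee: 0.2346 -0.0126 0.1762 ; τ: 1.6572 0.8407
step 52 ; θ: -1.0501 -1.8149 ; qdot: -1.7999 -1.0012 ; ee: 0.2344 -0.0143 0.1733 ; τ: 1.7261 0.7809
step 53 ; θ: -1.0770 -1.8300 ; qdot: -1.7834 -1.0100 ; ee: 0.2341 -0.0158 0.1705 ; τ: 1.7914 0.7213
step 54 ; θ: -1.1036 -1.8452 ; qdot: -1.7685 -1.0199 ; ee: 0.2336 -0.0172 0.1678 ; τ: 1.8534 0.6617
step 55 ; θ: -1.1301 -1.8606 ; qdot: -1.7551 -1.0307 ; ee: 0.2331 -0.0184 0.1652 ; τ: 1.9124 0.6022
step 56 ; θ: -1.1563 -1.8762 ; qdot: -1.7430 -1.0423 ; ee: 0.2325 -0.0196 0.1627 ; τ: 1.9687 0.5429
step 57 ; θ: -1.1824 -1.8919 ; qdot: -1.7322 -1.0543 ; ee: 0.2317 -0.0208 0.1602 ; τ: 2.0224 0.4837
step 58 ; θ: -1.2083 -1.9079 ; qdot: -1.7225 -1.0667 ; ee: 0.2309 -0.0218 0.1578 ; τ: 2.0739 0.4247
step 59 ; θ: -1.2340 -1.9240 ; qdot: -1.7137 -1.0793 ; ee: 0.2300 -0.0228 0.1555 ; τ: 2.1235 0.3660
step 60 ; θ: -1.2597 -1.9403 ; qdot: -1.7054 -1.0917 ; ee: 0.2289 -0.0237 0.1533


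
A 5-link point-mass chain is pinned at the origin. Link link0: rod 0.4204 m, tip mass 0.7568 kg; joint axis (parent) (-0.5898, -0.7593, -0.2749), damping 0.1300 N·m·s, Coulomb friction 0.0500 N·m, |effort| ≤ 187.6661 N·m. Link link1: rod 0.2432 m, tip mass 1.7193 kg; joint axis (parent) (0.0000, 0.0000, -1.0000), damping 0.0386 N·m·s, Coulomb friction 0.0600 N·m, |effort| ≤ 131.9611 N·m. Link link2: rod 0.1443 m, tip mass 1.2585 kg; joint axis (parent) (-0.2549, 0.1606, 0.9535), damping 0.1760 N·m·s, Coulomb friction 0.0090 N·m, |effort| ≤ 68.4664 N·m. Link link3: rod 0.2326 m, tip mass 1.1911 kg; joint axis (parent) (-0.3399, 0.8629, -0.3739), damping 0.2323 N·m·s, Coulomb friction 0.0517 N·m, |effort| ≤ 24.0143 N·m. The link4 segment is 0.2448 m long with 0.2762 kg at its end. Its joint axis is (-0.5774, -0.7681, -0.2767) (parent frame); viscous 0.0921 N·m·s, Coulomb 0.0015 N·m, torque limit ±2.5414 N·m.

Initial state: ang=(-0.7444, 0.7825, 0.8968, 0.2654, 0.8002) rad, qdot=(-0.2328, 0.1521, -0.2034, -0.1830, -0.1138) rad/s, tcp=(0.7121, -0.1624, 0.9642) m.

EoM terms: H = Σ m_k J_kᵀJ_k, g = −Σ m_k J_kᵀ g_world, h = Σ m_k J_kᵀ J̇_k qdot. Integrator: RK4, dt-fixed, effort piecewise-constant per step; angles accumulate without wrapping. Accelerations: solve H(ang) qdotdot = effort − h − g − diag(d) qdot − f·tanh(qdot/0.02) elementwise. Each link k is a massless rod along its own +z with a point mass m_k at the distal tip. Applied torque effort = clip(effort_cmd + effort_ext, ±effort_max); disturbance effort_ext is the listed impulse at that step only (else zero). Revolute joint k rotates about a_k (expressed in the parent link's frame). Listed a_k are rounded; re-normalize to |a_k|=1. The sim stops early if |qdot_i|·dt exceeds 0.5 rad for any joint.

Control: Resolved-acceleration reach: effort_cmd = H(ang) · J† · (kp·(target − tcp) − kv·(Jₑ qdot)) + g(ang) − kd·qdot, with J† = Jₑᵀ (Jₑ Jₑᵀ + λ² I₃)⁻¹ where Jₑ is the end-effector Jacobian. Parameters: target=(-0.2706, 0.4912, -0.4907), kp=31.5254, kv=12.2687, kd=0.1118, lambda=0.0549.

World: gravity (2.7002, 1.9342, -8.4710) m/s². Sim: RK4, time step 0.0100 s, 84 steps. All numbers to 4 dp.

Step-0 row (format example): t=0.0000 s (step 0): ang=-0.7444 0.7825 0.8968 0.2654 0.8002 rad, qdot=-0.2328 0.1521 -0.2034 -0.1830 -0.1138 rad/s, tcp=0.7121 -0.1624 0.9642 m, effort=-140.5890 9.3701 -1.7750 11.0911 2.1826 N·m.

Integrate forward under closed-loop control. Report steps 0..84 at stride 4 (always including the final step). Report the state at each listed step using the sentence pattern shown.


t=0.0400 s (step 4): ang=-0.8009 0.7533 0.9156 0.2907 1.0071 rad, qdot=-2.3399 -1.6005 1.0301 1.4122 8.3638 rad/s, tcp=0.7060 -0.1584 0.9299 m, effort=-36.6731 2.3773 0.3261 4.5790 1.0942 N·m.
t=0.0800 s (step 8): ang=-0.9079 0.6849 0.9716 0.3779 1.3628 rad, qdot=-2.8016 -1.4766 1.6674 2.9068 8.8196 rad/s, tcp=0.6922 -0.1537 0.8488 m, effort=40.4387 -3.6733 3.2413 1.2333 0.9313 N·m.
t=0.1200 s (step 12): ang=-1.0130 0.6490 1.0418 0.5191 1.6890 rad, qdot=-2.3718 -0.2370 1.8213 4.1022 7.4370 rad/s, tcp=0.6797 -0.1468 0.7470 m, effort=68.4387 -6.9016 5.4399 0.3770 0.6304 N·m.
t=0.1600 s (step 16): ang=-1.0937 0.6591 1.1105 0.7085 1.9555 rad, qdot=-1.6278 0.8651 1.7539 5.3309 5.9252 rad/s, tcp=0.6630 -0.1316 0.6458 m, effort=75.5861 -8.1377 6.5020 0.2548 0.2949 N·m.
t=0.2000 s (step 20): ang=-1.1410 0.7236 1.1883 0.9471 2.1628 rad, qdot=-0.7156 2.4510 2.2200 6.6347 4.4214 rad/s, tcp=0.6372 -0.1124 0.5556 m, effort=76.7021 -7.4570 5.7626 0.6051 0.0242 N·m.
t=0.2400 s (step 24): ang=-1.1490 0.8609 1.2902 1.2458 2.3028 rad, qdot=0.3356 4.5974 3.0033 8.3604 2.4612 rad/s, tcp=0.6014 -0.0959 0.4822 m, effort=73.5819 -3.4529 1.8309 2.4252 -0.1360 N·m.
t=0.2800 s (step 28): ang=-1.1158 1.0979 1.4279 1.6270 2.3403 rad, qdot=1.2349 7.4388 4.0365 10.7021 -0.8817 rad/s, tcp=0.5578 -0.0836 0.4284 m, effort=51.4715 2.6111 -3.7429 6.1006 -0.1511 N·m.
t=0.3200 s (step 32): ang=-1.0638 1.4347 1.5943 2.0845 2.2146 rad, qdot=1.2458 9.1837 3.9091 11.4053 -5.2145 rad/s, tcp=0.5093 -0.0706 0.3782 m, effort=51.1138 -0.9861 -1.1870 2.7452 0.0304 N·m.
t=0.3600 s (step 36): ang=-1.0112 1.8000 1.6688 2.4544 1.9693 rad, qdot=1.5703 8.5819 -1.0323 6.1990 -6.4919 rad/s, tcp=0.4642 -0.0717 0.3066 m, effort=101.7877 -6.4014 3.4691 -0.0293 0.5578 N·m.
t=0.4000 s (step 40): ang=-0.9302 2.0928 1.5655 2.5664 1.6992 rad, qdot=2.2046 5.4065 -2.4818 0.2879 -7.1021 rad/s, tcp=0.4395 -0.1053 0.2314 m, effort=-49.9155 -11.9907 12.5855 -9.9582 1.2510 N·m.
t=0.4400 s (step 44): ang=-0.8793 2.2020 1.5289 2.5827 1.4423 rad, qdot=0.1016 0.3231 0.4773 1.1781 -5.3571 rad/s, tcp=0.4148 -0.1456 0.1840 m, effort=-109.1119 -8.5923 10.6415 -9.1625 1.0237 N·m.
t=0.4800 s (step 48): ang=-0.9255 2.1638 1.5977 2.6624 1.2772 rad, qdot=-2.4108 -2.1742 2.6825 2.6515 -2.9451 rad/s, tcp=0.3863 -0.1515 0.1524 m, effort=-104.1742 -5.8669 7.7407 -8.2912 0.4977 N·m.
t=0.5200 s (step 52): ang=-1.0733 2.0196 1.7197 2.7769 1.2066 rad, qdot=-4.9669 -5.4389 2.9961 2.8335 -0.5513 rad/s, tcp=0.3689 -0.1378 0.1200 m, effort=-73.3877 -5.9658 7.6122 -9.0781 0.1589 N·m.
t=0.5600 s (step 56): ang=-1.2983 1.7060 1.8045 2.8564 1.2076 rad, qdot=-5.6897 -10.0575 0.9592 0.7825 -0.1676 rad/s, tcp=0.3756 -0.1174 0.0749 m, effort=115.8208 -5.9440 5.4107 -2.5597 0.2084 N·m.
t=0.6000 s (step 60): ang=-1.4956 1.2864 1.8327 2.8445 1.1270 rad, qdot=-4.1983 -10.2924 1.0699 -0.9650 -4.1085 rad/s, tcp=0.3863 -0.0749 0.0223 m, effort=98.6941 -6.0877 6.1483 -2.9779 0.6952 N·m.
t=0.6400 s (step 64): ang=-1.6527 0.8963 1.9137 2.8029 0.8999 rad, qdot=-3.9538 -9.1183 2.9720 -1.0539 -6.8053 rad/s, tcp=0.3851 -0.0121 -0.0099 m, effort=-1.7023 -0.7781 2.4782 -1.4601 0.9671 N·m.
t=0.6800 s (step 68): ang=-1.8364 0.5757 2.0477 2.7495 0.6215 rad, qdot=-5.3848 -6.7341 3.2443 -1.7638 -6.7366 rad/s, tcp=0.3864 0.0496 -0.0103 m, effort=-45.6309 3.8063 -1.7968 3.5277 0.9454 N·m.
t=0.7200 s (step 72): ang=-2.0569 0.3397 2.1446 2.6856 0.3828 rad, qdot=-4.6744 -5.2279 1.6105 -0.7424 -4.9455 rad/s, tcp=0.4002 0.0837 -0.0027 m, effort=187.1358 -10.8192 11.4811 -7.0100 0.6327 N·m.
t=0.7600 s (step 76): ang=-2.1626 0.1864 2.2054 2.7158 0.2472 rad, qdot=-0.6935 -2.1779 1.6586 2.1162 -1.7076 rad/s, tcp=0.4055 0.0944 -0.0131 m, effort=159.8449 -7.1027 7.7875 -6.2364 0.2386 N·m.
t=0.8000 s (step 80): ang=-2.1285 0.1730 2.2621 2.8240 0.2374 rad, qdot=2.0966 1.4163 0.7045 2.7825 0.8541 rad/s, tcp=0.3947 0.1040 -0.0350 m, effort=19.2789 0.6111 0.1164 0.2326 0.1097 N·m.
t=0.8400 s (step 84): ang=-2.0789 0.2787 2.2540 2.8850 0.2709 rad, qdot=-0.6284 3.1918 -0.9445 0.1222 0.7883 rad/s, tcp=0.3855 0.1160 -0.0669 m.
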